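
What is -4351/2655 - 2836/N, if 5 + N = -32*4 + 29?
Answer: 1769269/69030 ≈ 25.630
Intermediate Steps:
N = -104 (N = -5 + (-32*4 + 29) = -5 + (-128 + 29) = -5 - 99 = -104)
-4351/2655 - 2836/N = -4351/2655 - 2836/(-104) = -4351*1/2655 - 2836*(-1/104) = -4351/2655 + 709/26 = 1769269/69030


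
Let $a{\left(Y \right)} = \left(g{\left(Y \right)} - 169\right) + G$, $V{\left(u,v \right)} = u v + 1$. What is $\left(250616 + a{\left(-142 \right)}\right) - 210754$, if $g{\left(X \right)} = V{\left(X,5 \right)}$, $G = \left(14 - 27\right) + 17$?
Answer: $38988$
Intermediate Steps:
$V{\left(u,v \right)} = 1 + u v$
$G = 4$ ($G = -13 + 17 = 4$)
$g{\left(X \right)} = 1 + 5 X$ ($g{\left(X \right)} = 1 + X 5 = 1 + 5 X$)
$a{\left(Y \right)} = -164 + 5 Y$ ($a{\left(Y \right)} = \left(\left(1 + 5 Y\right) - 169\right) + 4 = \left(-168 + 5 Y\right) + 4 = -164 + 5 Y$)
$\left(250616 + a{\left(-142 \right)}\right) - 210754 = \left(250616 + \left(-164 + 5 \left(-142\right)\right)\right) - 210754 = \left(250616 - 874\right) - 210754 = 249742 - 210754 = 38988$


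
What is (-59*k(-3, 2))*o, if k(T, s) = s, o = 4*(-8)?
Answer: 3776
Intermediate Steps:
o = -32
(-59*k(-3, 2))*o = -59*2*(-32) = -118*(-32) = 3776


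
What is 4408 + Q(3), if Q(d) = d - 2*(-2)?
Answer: 4415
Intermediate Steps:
Q(d) = 4 + d (Q(d) = d + 4 = 4 + d)
4408 + Q(3) = 4408 + (4 + 3) = 4408 + 7 = 4415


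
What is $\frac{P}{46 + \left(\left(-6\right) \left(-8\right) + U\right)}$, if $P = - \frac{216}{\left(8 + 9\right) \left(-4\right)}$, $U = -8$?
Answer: $\frac{27}{731} \approx 0.036936$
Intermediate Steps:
$P = \frac{54}{17}$ ($P = - \frac{216}{17 \left(-4\right)} = - \frac{216}{-68} = \left(-216\right) \left(- \frac{1}{68}\right) = \frac{54}{17} \approx 3.1765$)
$\frac{P}{46 + \left(\left(-6\right) \left(-8\right) + U\right)} = \frac{1}{46 - -40} \cdot \frac{54}{17} = \frac{1}{46 + \left(48 - 8\right)} \frac{54}{17} = \frac{1}{46 + 40} \cdot \frac{54}{17} = \frac{1}{86} \cdot \frac{54}{17} = \frac{27}{731}$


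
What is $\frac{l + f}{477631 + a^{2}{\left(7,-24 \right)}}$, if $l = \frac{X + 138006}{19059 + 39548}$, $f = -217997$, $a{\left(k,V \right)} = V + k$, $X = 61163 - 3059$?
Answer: $- \frac{12775954069}{28009457440} \approx -0.45613$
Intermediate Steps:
$X = 58104$ ($X = 61163 - 3059 = 58104$)
$l = \frac{196110}{58607}$ ($l = \frac{58104 + 138006}{19059 + 39548} = \frac{196110}{58607} \approx 3.3462$)
$\frac{l + f}{477631 + a^{2}{\left(7,-24 \right)}} = \frac{\frac{196110}{58607} - 217997}{477631 + \left(-24 + 7\right)^{2}} = - \frac{12775954069}{58607 \left(477631 + \left(-17\right)^{2}\right)} = - \frac{12775954069}{58607 \left(477631 + 289\right)} = - \frac{12775954069}{58607 \cdot 477920} = \left(- \frac{12775954069}{58607}\right) \frac{1}{477920} = - \frac{12775954069}{28009457440}$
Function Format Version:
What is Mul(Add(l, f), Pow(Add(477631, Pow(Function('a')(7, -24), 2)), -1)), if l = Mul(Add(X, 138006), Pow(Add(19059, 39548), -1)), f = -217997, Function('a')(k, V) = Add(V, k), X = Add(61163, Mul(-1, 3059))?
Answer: Rational(-12775954069, 28009457440) ≈ -0.45613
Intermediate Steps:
X = 58104 (X = Add(61163, -3059) = 58104)
l = Rational(196110, 58607) (l = Mul(Add(58104, 138006), Pow(Add(19059, 39548), -1)) = Mul(196110, Pow(58607, -1)) = Mul(196110, Rational(1, 58607)) = Rational(196110, 58607) ≈ 3.3462)
Mul(Add(l, f), Pow(Add(477631, Pow(Function('a')(7, -24), 2)), -1)) = Mul(Add(Rational(196110, 58607), -217997), Pow(Add(477631, Pow(Add(-24, 7), 2)), -1)) = Mul(Rational(-12775954069, 58607), Pow(Add(477631, Pow(-17, 2)), -1)) = Mul(Rational(-12775954069, 58607), Pow(Add(477631, 289), -1)) = Mul(Rational(-12775954069, 58607), Pow(477920, -1)) = Mul(Rational(-12775954069, 58607), Rational(1, 477920)) = Rational(-12775954069, 28009457440)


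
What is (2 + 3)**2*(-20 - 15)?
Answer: -875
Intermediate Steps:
(2 + 3)**2*(-20 - 15) = 5**2*(-35) = 25*(-35) = -875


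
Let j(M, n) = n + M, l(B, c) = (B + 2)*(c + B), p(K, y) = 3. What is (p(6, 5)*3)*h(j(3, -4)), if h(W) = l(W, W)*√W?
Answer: -18*I ≈ -18.0*I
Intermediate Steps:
l(B, c) = (2 + B)*(B + c)
j(M, n) = M + n
h(W) = √W*(2*W² + 4*W) (h(W) = (W² + 2*W + 2*W + W*W)*√W = (W² + 2*W + 2*W + W²)*√W = (2*W² + 4*W)*√W = √W*(2*W² + 4*W))
(p(6, 5)*3)*h(j(3, -4)) = (3*3)*(2*(3 - 4)^(3/2)*(2 + (3 - 4))) = 9*(2*(-1)^(3/2)*(2 - 1)) = 9*(2*(-I)*1) = 9*(-2*I) = -18*I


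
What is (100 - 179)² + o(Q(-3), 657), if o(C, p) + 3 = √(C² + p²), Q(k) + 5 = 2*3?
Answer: 6238 + 5*√17266 ≈ 6895.0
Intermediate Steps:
Q(k) = 1 (Q(k) = -5 + 2*3 = -5 + 6 = 1)
o(C, p) = -3 + √(C² + p²)
(100 - 179)² + o(Q(-3), 657) = (100 - 179)² + (-3 + √(1² + 657²)) = (-79)² + (-3 + √(1 + 431649)) = 6241 + (-3 + √431650) = 6241 + (-3 + 5*√17266) = 6238 + 5*√17266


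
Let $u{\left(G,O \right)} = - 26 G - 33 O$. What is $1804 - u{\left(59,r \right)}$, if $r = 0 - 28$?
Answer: $2414$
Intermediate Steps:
$r = -28$
$u{\left(G,O \right)} = - 33 O - 26 G$
$1804 - u{\left(59,r \right)} = 1804 - \left(\left(-33\right) \left(-28\right) - 1534\right) = 1804 - \left(924 - 1534\right) = 1804 - -610 = 1804 + 610 = 2414$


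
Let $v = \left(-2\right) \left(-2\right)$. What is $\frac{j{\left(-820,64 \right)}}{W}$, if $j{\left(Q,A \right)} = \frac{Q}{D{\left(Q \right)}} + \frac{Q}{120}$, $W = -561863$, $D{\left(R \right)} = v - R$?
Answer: $\frac{2419}{173615667} \approx 1.3933 \cdot 10^{-5}$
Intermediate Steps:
$v = 4$
$D{\left(R \right)} = 4 - R$
$j{\left(Q,A \right)} = \frac{Q}{120} + \frac{Q}{4 - Q}$ ($j{\left(Q,A \right)} = \frac{Q}{4 - Q} + \frac{Q}{120} = \frac{Q}{120} + \frac{Q}{4 - Q}$)
$\frac{j{\left(-820,64 \right)}}{W} = \frac{\frac{1}{120} \left(-820\right) \frac{1}{-4 - 820} \left(-124 - 820\right)}{-561863} = \frac{1}{120} \left(-820\right) \frac{1}{-824} \left(-944\right) \left(- \frac{1}{561863}\right) = \frac{1}{120} \left(-820\right) \left(- \frac{1}{824}\right) \left(-944\right) \left(- \frac{1}{561863}\right) = \left(- \frac{2419}{309}\right) \left(- \frac{1}{561863}\right) = \frac{2419}{173615667}$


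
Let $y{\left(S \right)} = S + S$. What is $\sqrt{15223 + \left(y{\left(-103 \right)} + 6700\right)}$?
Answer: $3 \sqrt{2413} \approx 147.37$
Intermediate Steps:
$y{\left(S \right)} = 2 S$
$\sqrt{15223 + \left(y{\left(-103 \right)} + 6700\right)} = \sqrt{15223 + \left(2 \left(-103\right) + 6700\right)} = \sqrt{15223 + \left(-206 + 6700\right)} = \sqrt{15223 + 6494} = \sqrt{21717} = 3 \sqrt{2413}$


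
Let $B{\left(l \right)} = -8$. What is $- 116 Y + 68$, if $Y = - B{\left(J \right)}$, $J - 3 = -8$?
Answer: $-860$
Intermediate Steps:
$J = -5$ ($J = 3 - 8 = -5$)
$Y = 8$ ($Y = \left(-1\right) \left(-8\right) = 8$)
$- 116 Y + 68 = \left(-116\right) 8 + 68 = -928 + 68 = -860$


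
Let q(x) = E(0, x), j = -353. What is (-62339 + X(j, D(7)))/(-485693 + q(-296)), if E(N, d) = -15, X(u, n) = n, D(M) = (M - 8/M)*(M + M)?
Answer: 62257/485708 ≈ 0.12818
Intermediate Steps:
D(M) = 2*M*(M - 8/M) (D(M) = (M - 8/M)*(2*M) = 2*M*(M - 8/M))
q(x) = -15
(-62339 + X(j, D(7)))/(-485693 + q(-296)) = (-62339 + (-16 + 2*7**2))/(-485693 - 15) = (-62339 + (-16 + 2*49))/(-485708) = (-62339 + (-16 + 98))*(-1/485708) = (-62339 + 82)*(-1/485708) = -62257*(-1/485708) = 62257/485708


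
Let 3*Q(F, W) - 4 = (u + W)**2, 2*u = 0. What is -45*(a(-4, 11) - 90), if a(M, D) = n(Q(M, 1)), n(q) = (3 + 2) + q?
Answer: 3750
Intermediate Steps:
u = 0 (u = (1/2)*0 = 0)
Q(F, W) = 4/3 + W**2/3 (Q(F, W) = 4/3 + (0 + W)**2/3 = 4/3 + W**2/3)
n(q) = 5 + q
a(M, D) = 20/3 (a(M, D) = 5 + (4/3 + (1/3)*1**2) = 5 + (4/3 + (1/3)*1) = 5 + (4/3 + 1/3) = 5 + 5/3 = 20/3)
-45*(a(-4, 11) - 90) = -45*(20/3 - 90) = -45*(-250/3) = 3750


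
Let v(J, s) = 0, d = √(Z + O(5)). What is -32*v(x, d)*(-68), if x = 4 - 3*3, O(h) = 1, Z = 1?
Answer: 0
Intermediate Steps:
x = -5 (x = 4 - 9 = -5)
d = √2 (d = √(1 + 1) = √2 ≈ 1.4142)
-32*v(x, d)*(-68) = -32*0*(-68) = 0*(-68) = 0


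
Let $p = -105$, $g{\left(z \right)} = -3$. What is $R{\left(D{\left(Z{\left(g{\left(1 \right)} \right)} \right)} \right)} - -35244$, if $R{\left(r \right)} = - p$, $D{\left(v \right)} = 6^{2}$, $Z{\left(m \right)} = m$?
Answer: $35349$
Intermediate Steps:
$D{\left(v \right)} = 36$
$R{\left(r \right)} = 105$ ($R{\left(r \right)} = \left(-1\right) \left(-105\right) = 105$)
$R{\left(D{\left(Z{\left(g{\left(1 \right)} \right)} \right)} \right)} - -35244 = 105 - -35244 = 105 + 35244 = 35349$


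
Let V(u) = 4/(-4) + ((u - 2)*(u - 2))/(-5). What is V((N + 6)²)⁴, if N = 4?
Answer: 8525360913760161/625 ≈ 1.3641e+13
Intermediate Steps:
V(u) = -1 - (-2 + u)²/5 (V(u) = 4*(-¼) + ((-2 + u)*(-2 + u))*(-⅕) = -1 + (-2 + u)²*(-⅕) = -1 - (-2 + u)²/5)
V((N + 6)²)⁴ = (-1 - (-2 + (4 + 6)²)²/5)⁴ = (-1 - (-2 + 10²)²/5)⁴ = (-1 - (-2 + 100)²/5)⁴ = (-1 - ⅕*98²)⁴ = (-1 - ⅕*9604)⁴ = (-1 - 9604/5)⁴ = (-9609/5)⁴ = 8525360913760161/625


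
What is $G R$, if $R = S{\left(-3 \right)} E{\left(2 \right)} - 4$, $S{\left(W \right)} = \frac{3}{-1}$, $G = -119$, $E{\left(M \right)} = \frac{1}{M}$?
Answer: $\frac{1309}{2} \approx 654.5$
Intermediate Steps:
$S{\left(W \right)} = -3$ ($S{\left(W \right)} = 3 \left(-1\right) = -3$)
$R = - \frac{11}{2}$ ($R = - \frac{3}{2} - 4 = - \frac{11}{2} \approx -5.5$)
$G R = \left(-119\right) \left(- \frac{11}{2}\right) = \frac{1309}{2}$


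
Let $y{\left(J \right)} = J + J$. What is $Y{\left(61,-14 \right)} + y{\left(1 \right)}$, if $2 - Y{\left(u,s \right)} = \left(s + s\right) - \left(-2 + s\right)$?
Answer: $16$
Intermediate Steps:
$y{\left(J \right)} = 2 J$
$Y{\left(u,s \right)} = - s$ ($Y{\left(u,s \right)} = 2 - \left(\left(s + s\right) - \left(-2 + s\right)\right) = 2 - \left(2 s - \left(-2 + s\right)\right) = 2 - \left(2 + s\right) = - s$)
$Y{\left(61,-14 \right)} + y{\left(1 \right)} = \left(-1\right) \left(-14\right) + 2 \cdot 1 = 14 + 2 = 16$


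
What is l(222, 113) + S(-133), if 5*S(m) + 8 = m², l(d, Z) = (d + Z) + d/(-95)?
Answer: 367542/95 ≈ 3868.9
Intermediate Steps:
l(d, Z) = Z + 94*d/95 (l(d, Z) = (Z + d) + d*(-1/95) = (Z + d) - d/95 = Z + 94*d/95)
S(m) = -8/5 + m²/5
l(222, 113) + S(-133) = (113 + (94/95)*222) + (-8/5 + (⅕)*(-133)²) = (113 + 20868/95) + (-8/5 + (⅕)*17689) = 31603/95 + (-8/5 + 17689/5) = 31603/95 + 17681/5 = 367542/95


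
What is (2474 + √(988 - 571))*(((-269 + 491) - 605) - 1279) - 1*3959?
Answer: -4115747 - 1662*√417 ≈ -4.1497e+6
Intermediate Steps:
(2474 + √(988 - 571))*(((-269 + 491) - 605) - 1279) - 1*3959 = (2474 + √417)*((222 - 605) - 1279) - 3959 = (2474 + √417)*(-383 - 1279) - 3959 = (2474 + √417)*(-1662) - 3959 = (-4111788 - 1662*√417) - 3959 = -4115747 - 1662*√417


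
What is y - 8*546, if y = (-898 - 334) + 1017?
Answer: -4583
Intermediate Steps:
y = -215 (y = -1232 + 1017 = -215)
y - 8*546 = -215 - 8*546 = -215 - 1*4368 = -215 - 4368 = -4583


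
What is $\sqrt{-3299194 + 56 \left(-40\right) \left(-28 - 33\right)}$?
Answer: $i \sqrt{3162554} \approx 1778.4 i$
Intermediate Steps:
$\sqrt{-3299194 + 56 \left(-40\right) \left(-28 - 33\right)} = \sqrt{-3299194 - -136640} = \sqrt{-3299194 + 136640} = \sqrt{-3162554} = i \sqrt{3162554}$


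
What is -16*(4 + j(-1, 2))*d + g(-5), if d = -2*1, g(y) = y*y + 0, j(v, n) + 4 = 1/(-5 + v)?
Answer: 59/3 ≈ 19.667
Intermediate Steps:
j(v, n) = -4 + 1/(-5 + v)
g(y) = y² (g(y) = y² + 0 = y²)
d = -2
-16*(4 + j(-1, 2))*d + g(-5) = -16*(4 + (21 - 4*(-1))/(-5 - 1))*(-2) + (-5)² = -16*(4 + (21 + 4)/(-6))*(-2) + 25 = -16*(4 - ⅙*25)*(-2) + 25 = -16*(4 - 25/6)*(-2) + 25 = -(-8)*(-2)/3 + 25 = -16*⅓ + 25 = -16/3 + 25 = 59/3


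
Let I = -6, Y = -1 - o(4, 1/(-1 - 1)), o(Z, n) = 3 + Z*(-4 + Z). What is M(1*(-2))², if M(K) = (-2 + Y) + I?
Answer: 144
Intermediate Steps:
Y = -4 (Y = -1 - (3 + 4² - 4*4) = -1 - (3 + 16 - 16) = -1 - 1*3 = -1 - 3 = -4)
M(K) = -12 (M(K) = (-2 - 4) - 6 = -6 - 6 = -12)
M(1*(-2))² = (-12)² = 144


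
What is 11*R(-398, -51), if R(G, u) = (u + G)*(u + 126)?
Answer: -370425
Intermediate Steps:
R(G, u) = (126 + u)*(G + u) (R(G, u) = (G + u)*(126 + u) = (126 + u)*(G + u))
11*R(-398, -51) = 11*((-51)**2 + 126*(-398) + 126*(-51) - 398*(-51)) = 11*(2601 - 50148 - 6426 + 20298) = 11*(-33675) = -370425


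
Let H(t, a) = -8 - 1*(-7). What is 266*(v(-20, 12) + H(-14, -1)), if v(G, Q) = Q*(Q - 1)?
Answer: 34846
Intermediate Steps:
H(t, a) = -1 (H(t, a) = -8 + 7 = -1)
v(G, Q) = Q*(-1 + Q)
266*(v(-20, 12) + H(-14, -1)) = 266*(12*(-1 + 12) - 1) = 266*(12*11 - 1) = 266*(132 - 1) = 266*131 = 34846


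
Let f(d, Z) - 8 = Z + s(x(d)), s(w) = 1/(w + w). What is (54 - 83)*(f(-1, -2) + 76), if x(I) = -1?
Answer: -4727/2 ≈ -2363.5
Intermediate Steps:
s(w) = 1/(2*w)
f(d, Z) = 15/2 + Z (f(d, Z) = 8 + (Z + (½)/(-1)) = 8 + (Z + (½)*(-1)) = 8 + (Z - ½) = 8 + (-½ + Z) = 15/2 + Z)
(54 - 83)*(f(-1, -2) + 76) = (54 - 83)*((15/2 - 2) + 76) = -29*(11/2 + 76) = -29*163/2 = -4727/2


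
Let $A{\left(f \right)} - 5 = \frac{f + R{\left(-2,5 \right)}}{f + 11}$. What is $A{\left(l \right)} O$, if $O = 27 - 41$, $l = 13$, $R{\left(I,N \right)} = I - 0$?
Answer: $- \frac{917}{12} \approx -76.417$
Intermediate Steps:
$R{\left(I,N \right)} = I$ ($R{\left(I,N \right)} = I + 0 = I$)
$O = -14$ ($O = 27 - 41 = -14$)
$A{\left(f \right)} = 5 + \frac{-2 + f}{11 + f}$ ($A{\left(f \right)} = 5 + \frac{f - 2}{f + 11} = 5 + \frac{-2 + f}{11 + f}$)
$A{\left(l \right)} O = \frac{53 + 6 \cdot 13}{11 + 13} \left(-14\right) = \frac{53 + 78}{24} \left(-14\right) = \frac{1}{24} \cdot 131 \left(-14\right) = \frac{131}{24} \left(-14\right) = - \frac{917}{12}$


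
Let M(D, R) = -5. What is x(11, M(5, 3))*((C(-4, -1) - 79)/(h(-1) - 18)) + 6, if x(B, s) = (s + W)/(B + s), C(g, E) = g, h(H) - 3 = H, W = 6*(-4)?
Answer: -1831/96 ≈ -19.073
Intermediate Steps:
W = -24
h(H) = 3 + H
x(B, s) = (-24 + s)/(B + s) (x(B, s) = (s - 24)/(B + s) = (-24 + s)/(B + s))
x(11, M(5, 3))*((C(-4, -1) - 79)/(h(-1) - 18)) + 6 = ((-24 - 5)/(11 - 5))*((-4 - 79)/((3 - 1) - 18)) + 6 = (-29/6)*(-83/(2 - 18)) + 6 = ((1/6)*(-29))*(-83/(-16)) + 6 = -(-2407)*(-1)/(6*16) + 6 = -29/6*83/16 + 6 = -2407/96 + 6 = -1831/96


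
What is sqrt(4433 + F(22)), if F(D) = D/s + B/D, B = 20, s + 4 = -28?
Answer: sqrt(8582717)/44 ≈ 66.582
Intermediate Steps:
s = -32 (s = -4 - 28 = -32)
F(D) = 20/D - D/32 (F(D) = D/(-32) + 20/D = D*(-1/32) + 20/D = -D/32 + 20/D = 20/D - D/32)
sqrt(4433 + F(22)) = sqrt(4433 + (20/22 - 1/32*22)) = sqrt(4433 + (20*(1/22) - 11/16)) = sqrt(4433 + (10/11 - 11/16)) = sqrt(4433 + 39/176) = sqrt(780247/176) = sqrt(8582717)/44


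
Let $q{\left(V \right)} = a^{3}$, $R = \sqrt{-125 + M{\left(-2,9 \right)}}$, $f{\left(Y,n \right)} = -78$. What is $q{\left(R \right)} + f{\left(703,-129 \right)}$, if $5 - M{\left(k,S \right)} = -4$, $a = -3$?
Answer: $-105$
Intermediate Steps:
$M{\left(k,S \right)} = 9$ ($M{\left(k,S \right)} = 5 - -4 = 5 + 4 = 9$)
$R = 2 i \sqrt{29}$ ($R = \sqrt{-125 + 9} = \sqrt{-116} = 2 i \sqrt{29} \approx 10.77 i$)
$q{\left(V \right)} = -27$ ($q{\left(V \right)} = \left(-3\right)^{3} = -27$)
$q{\left(R \right)} + f{\left(703,-129 \right)} = -27 - 78 = -105$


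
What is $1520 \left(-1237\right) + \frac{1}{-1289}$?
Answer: $- \frac{2423629361}{1289} \approx -1.8802 \cdot 10^{6}$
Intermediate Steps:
$1520 \left(-1237\right) + \frac{1}{-1289} = -1880240 - \frac{1}{1289} = - \frac{2423629361}{1289}$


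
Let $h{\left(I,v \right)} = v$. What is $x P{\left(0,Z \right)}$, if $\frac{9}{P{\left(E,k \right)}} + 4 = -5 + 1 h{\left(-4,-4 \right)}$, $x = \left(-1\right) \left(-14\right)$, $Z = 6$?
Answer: $- \frac{126}{13} \approx -9.6923$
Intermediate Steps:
$x = 14$
$P{\left(E,k \right)} = - \frac{9}{13}$ ($P{\left(E,k \right)} = \frac{9}{-4 + \left(-5 + 1 \left(-4\right)\right)} = \frac{9}{-4 - 9} = \frac{9}{-13} = 9 \left(- \frac{1}{13}\right) = - \frac{9}{13}$)
$x P{\left(0,Z \right)} = 14 \left(- \frac{9}{13}\right) = - \frac{126}{13}$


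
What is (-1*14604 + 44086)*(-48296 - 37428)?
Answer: -2527314968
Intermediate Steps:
(-1*14604 + 44086)*(-48296 - 37428) = (-14604 + 44086)*(-85724) = 29482*(-85724) = -2527314968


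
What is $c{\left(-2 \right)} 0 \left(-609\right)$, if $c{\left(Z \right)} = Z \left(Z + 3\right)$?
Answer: $0$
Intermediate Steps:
$c{\left(Z \right)} = Z \left(3 + Z\right)$
$c{\left(-2 \right)} 0 \left(-609\right) = - 2 \left(3 - 2\right) 0 \left(-609\right) = \left(-2\right) 1 \cdot 0 \left(-609\right) = \left(-2\right) 0 \left(-609\right) = 0 \left(-609\right) = 0$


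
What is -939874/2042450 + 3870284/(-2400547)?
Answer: -5080536633439/2451498610075 ≈ -2.0724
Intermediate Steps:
-939874/2042450 + 3870284/(-2400547) = -939874*1/2042450 + 3870284*(-1/2400547) = -469937/1021225 - 3870284/2400547 = -5080536633439/2451498610075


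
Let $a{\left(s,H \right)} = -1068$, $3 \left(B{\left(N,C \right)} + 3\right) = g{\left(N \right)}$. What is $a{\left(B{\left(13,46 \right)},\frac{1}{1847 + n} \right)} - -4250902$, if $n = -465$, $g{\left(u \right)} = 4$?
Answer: $4249834$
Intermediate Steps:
$B{\left(N,C \right)} = - \frac{5}{3}$ ($B{\left(N,C \right)} = -3 + \frac{1}{3} \cdot 4 = -3 + \frac{4}{3} = - \frac{5}{3}$)
$a{\left(B{\left(13,46 \right)},\frac{1}{1847 + n} \right)} - -4250902 = -1068 - -4250902 = -1068 + 4250902 = 4249834$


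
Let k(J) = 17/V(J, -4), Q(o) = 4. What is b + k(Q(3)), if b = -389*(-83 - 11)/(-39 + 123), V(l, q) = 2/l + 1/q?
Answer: 21139/42 ≈ 503.31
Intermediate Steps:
V(l, q) = 1/q + 2/l (V(l, q) = 2/l + 1/q = 1/q + 2/l)
k(J) = 17/(-¼ + 2/J) (k(J) = 17/(1/(-4) + 2/J) = 17/(-¼ + 2/J))
b = 18283/42 (b = -389/(84/(-94)) = -389/(84*(-1/94)) = -389/(-42/47) = -389*(-47/42) = 18283/42 ≈ 435.31)
b + k(Q(3)) = 18283/42 + 68*4/(8 - 1*4) = 18283/42 + 68*4/(8 - 4) = 18283/42 + 68*4/4 = 18283/42 + 68*4*(¼) = 18283/42 + 68 = 21139/42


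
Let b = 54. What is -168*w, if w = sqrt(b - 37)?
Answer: -168*sqrt(17) ≈ -692.68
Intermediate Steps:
w = sqrt(17) (w = sqrt(54 - 37) = sqrt(17) ≈ 4.1231)
-168*w = -168*sqrt(17)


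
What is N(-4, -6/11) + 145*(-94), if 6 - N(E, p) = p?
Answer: -149858/11 ≈ -13623.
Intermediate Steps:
N(E, p) = 6 - p
N(-4, -6/11) + 145*(-94) = (6 - (-6)/11) + 145*(-94) = (6 - (-6)/11) - 13630 = (6 - 1*(-6/11)) - 13630 = (6 + 6/11) - 13630 = 72/11 - 13630 = -149858/11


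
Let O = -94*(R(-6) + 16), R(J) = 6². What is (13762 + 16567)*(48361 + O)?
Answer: 1318492617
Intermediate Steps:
R(J) = 36
O = -4888 (O = -94*(36 + 16) = -94*52 = -4888)
(13762 + 16567)*(48361 + O) = (13762 + 16567)*(48361 - 4888) = 30329*43473 = 1318492617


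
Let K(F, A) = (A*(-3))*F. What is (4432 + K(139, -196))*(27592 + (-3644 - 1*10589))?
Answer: 1151064876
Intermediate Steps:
K(F, A) = -3*A*F (K(F, A) = (-3*A)*F = -3*A*F)
(4432 + K(139, -196))*(27592 + (-3644 - 1*10589)) = (4432 - 3*(-196)*139)*(27592 + (-3644 - 1*10589)) = (4432 + 81732)*(27592 + (-3644 - 10589)) = 86164*(27592 - 14233) = 86164*13359 = 1151064876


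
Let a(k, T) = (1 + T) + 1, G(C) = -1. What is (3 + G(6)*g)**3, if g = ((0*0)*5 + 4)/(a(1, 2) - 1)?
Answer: 125/27 ≈ 4.6296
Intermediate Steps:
a(k, T) = 2 + T
g = 4/3 (g = ((0*0)*5 + 4)/((2 + 2) - 1) = (0*5 + 4)/(4 - 1) = (0 + 4)/3 = 4*(1/3) = 4/3 ≈ 1.3333)
(3 + G(6)*g)**3 = (3 - 1*4/3)**3 = (3 - 4/3)**3 = (5/3)**3 = 125/27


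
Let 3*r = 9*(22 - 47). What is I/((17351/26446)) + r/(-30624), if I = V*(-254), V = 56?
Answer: -3839921530257/177119008 ≈ -21680.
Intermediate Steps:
r = -75 (r = (9*(22 - 47))/3 = (9*(-25))/3 = (⅓)*(-225) = -75)
I = -14224 (I = 56*(-254) = -14224)
I/((17351/26446)) + r/(-30624) = -14224/(17351/26446) - 75/(-30624) = -14224/(17351*(1/26446)) - 75*(-1/30624) = -14224/17351/26446 + 25/10208 = -14224*26446/17351 + 25/10208 = -376167904/17351 + 25/10208 = -3839921530257/177119008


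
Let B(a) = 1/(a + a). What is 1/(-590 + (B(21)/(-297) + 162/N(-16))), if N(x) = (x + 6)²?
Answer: -155925/91743164 ≈ -0.0016996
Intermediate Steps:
B(a) = 1/(2*a)
N(x) = (6 + x)²
1/(-590 + (B(21)/(-297) + 162/N(-16))) = 1/(-590 + (((½)/21)/(-297) + 162/((6 - 16)²))) = 1/(-590 + (((½)*(1/21))*(-1/297) + 162/((-10)²))) = 1/(-590 + ((1/42)*(-1/297) + 162/100)) = 1/(-590 + (-1/12474 + 162*(1/100))) = 1/(-590 + (-1/12474 + 81/50)) = 1/(-590 + 252586/155925) = 1/(-91743164/155925) = -155925/91743164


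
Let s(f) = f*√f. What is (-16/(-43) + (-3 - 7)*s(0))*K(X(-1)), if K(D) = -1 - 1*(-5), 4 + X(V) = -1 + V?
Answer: 64/43 ≈ 1.4884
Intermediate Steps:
s(f) = f^(3/2)
X(V) = -5 + V (X(V) = -4 + (-1 + V) = -5 + V)
K(D) = 4 (K(D) = -1 + 5 = 4)
(-16/(-43) + (-3 - 7)*s(0))*K(X(-1)) = (-16/(-43) + (-3 - 7)*0^(3/2))*4 = (-16*(-1/43) - 10*0)*4 = (16/43 + 0)*4 = (16/43)*4 = 64/43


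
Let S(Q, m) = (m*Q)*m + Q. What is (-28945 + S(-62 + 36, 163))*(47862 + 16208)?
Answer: -46115343550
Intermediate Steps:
S(Q, m) = Q + Q*m² (S(Q, m) = (Q*m)*m + Q = Q*m² + Q = Q + Q*m²)
(-28945 + S(-62 + 36, 163))*(47862 + 16208) = (-28945 + (-62 + 36)*(1 + 163²))*(47862 + 16208) = (-28945 - 26*(1 + 26569))*64070 = (-28945 - 26*26570)*64070 = (-28945 - 690820)*64070 = -719765*64070 = -46115343550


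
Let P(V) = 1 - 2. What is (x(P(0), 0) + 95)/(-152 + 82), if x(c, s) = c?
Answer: -47/35 ≈ -1.3429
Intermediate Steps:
P(V) = -1
(x(P(0), 0) + 95)/(-152 + 82) = (-1 + 95)/(-152 + 82) = 94/(-70) = 94*(-1/70) = -47/35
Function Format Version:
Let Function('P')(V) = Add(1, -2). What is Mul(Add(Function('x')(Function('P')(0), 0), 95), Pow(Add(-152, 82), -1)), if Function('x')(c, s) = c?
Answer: Rational(-47, 35) ≈ -1.3429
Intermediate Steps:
Function('P')(V) = -1
Mul(Add(Function('x')(Function('P')(0), 0), 95), Pow(Add(-152, 82), -1)) = Mul(Add(-1, 95), Pow(Add(-152, 82), -1)) = Mul(94, Pow(-70, -1)) = Mul(94, Rational(-1, 70)) = Rational(-47, 35)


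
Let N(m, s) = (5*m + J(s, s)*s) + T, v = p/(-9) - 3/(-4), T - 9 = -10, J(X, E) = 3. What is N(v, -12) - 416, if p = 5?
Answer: -16273/36 ≈ -452.03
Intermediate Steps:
T = -1 (T = 9 - 10 = -1)
v = 7/36 (v = 5/(-9) - 3/(-4) = 5*(-⅑) - 3*(-¼) = -5/9 + ¾ = 7/36 ≈ 0.19444)
N(m, s) = -1 + 3*s + 5*m (N(m, s) = (5*m + 3*s) - 1 = (3*s + 5*m) - 1 = -1 + 3*s + 5*m)
N(v, -12) - 416 = (-1 + 3*(-12) + 5*(7/36)) - 416 = (-1 - 36 + 35/36) - 416 = -1297/36 - 416 = -16273/36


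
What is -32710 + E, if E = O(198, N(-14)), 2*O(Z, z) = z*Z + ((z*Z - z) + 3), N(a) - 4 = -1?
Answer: -32116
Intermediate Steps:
N(a) = 3 (N(a) = 4 - 1 = 3)
O(Z, z) = 3/2 - z/2 + Z*z (O(Z, z) = (z*Z + ((z*Z - z) + 3))/2 = (Z*z + ((Z*z - z) + 3))/2 = (Z*z + ((-z + Z*z) + 3))/2 = (Z*z + (3 - z + Z*z))/2 = (3 - z + 2*Z*z)/2 = 3/2 - z/2 + Z*z)
E = 594 (E = 3/2 - ½*3 + 198*3 = 3/2 - 3/2 + 594 = 594)
-32710 + E = -32710 + 594 = -32116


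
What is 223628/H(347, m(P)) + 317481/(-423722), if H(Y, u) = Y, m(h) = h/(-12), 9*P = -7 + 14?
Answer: 94645937509/147031534 ≈ 643.71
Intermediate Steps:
P = 7/9 (P = (-7 + 14)/9 = (⅑)*7 = 7/9 ≈ 0.77778)
m(h) = -h/12 (m(h) = h*(-1/12) = -h/12)
223628/H(347, m(P)) + 317481/(-423722) = 223628/347 + 317481/(-423722) = 223628*(1/347) + 317481*(-1/423722) = 223628/347 - 317481/423722 = 94645937509/147031534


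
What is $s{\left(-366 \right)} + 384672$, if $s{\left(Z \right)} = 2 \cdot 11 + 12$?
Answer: $384706$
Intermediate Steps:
$s{\left(Z \right)} = 34$ ($s{\left(Z \right)} = 22 + 12 = 34$)
$s{\left(-366 \right)} + 384672 = 34 + 384672 = 384706$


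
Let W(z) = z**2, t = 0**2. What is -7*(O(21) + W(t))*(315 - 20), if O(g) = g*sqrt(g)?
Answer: -43365*sqrt(21) ≈ -1.9872e+5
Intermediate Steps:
O(g) = g**(3/2)
t = 0
-7*(O(21) + W(t))*(315 - 20) = -7*(21**(3/2) + 0**2)*(315 - 20) = -7*(21*sqrt(21) + 0)*295 = -7*21*sqrt(21)*295 = -43365*sqrt(21)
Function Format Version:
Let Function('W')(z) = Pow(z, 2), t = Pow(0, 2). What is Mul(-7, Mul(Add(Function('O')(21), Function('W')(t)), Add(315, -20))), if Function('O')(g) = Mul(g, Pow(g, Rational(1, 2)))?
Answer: Mul(-43365, Pow(21, Rational(1, 2))) ≈ -1.9872e+5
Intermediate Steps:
Function('O')(g) = Pow(g, Rational(3, 2))
t = 0
Mul(-7, Mul(Add(Function('O')(21), Function('W')(t)), Add(315, -20))) = Mul(-7, Mul(Add(Pow(21, Rational(3, 2)), Pow(0, 2)), Add(315, -20))) = Mul(-7, Mul(Add(Mul(21, Pow(21, Rational(1, 2))), 0), 295)) = Mul(-7, Mul(Mul(21, Pow(21, Rational(1, 2))), 295)) = Mul(-7, Mul(6195, Pow(21, Rational(1, 2)))) = Mul(-43365, Pow(21, Rational(1, 2)))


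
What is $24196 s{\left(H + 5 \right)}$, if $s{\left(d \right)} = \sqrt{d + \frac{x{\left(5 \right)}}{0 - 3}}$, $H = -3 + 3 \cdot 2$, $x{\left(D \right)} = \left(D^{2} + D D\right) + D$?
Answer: $\frac{24196 i \sqrt{93}}{3} \approx 77779.0 i$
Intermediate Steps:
$x{\left(D \right)} = D + 2 D^{2}$ ($x{\left(D \right)} = \left(D^{2} + D^{2}\right) + D = 2 D^{2} + D = D + 2 D^{2}$)
$H = 3$ ($H = -3 + 6 = 3$)
$s{\left(d \right)} = \sqrt{- \frac{55}{3} + d}$ ($s{\left(d \right)} = \sqrt{d + \frac{5 \left(1 + 2 \cdot 5\right)}{0 - 3}} = \sqrt{d + \frac{5 \left(1 + 10\right)}{-3}} = \sqrt{d + 5 \cdot 11 \left(- \frac{1}{3}\right)} = \sqrt{d + 55 \left(- \frac{1}{3}\right)} = \sqrt{d - \frac{55}{3}} = \sqrt{- \frac{55}{3} + d}$)
$24196 s{\left(H + 5 \right)} = 24196 \frac{\sqrt{-165 + 9 \left(3 + 5\right)}}{3} = 24196 \frac{\sqrt{-165 + 9 \cdot 8}}{3} = 24196 \frac{\sqrt{-165 + 72}}{3} = 24196 \frac{\sqrt{-93}}{3} = 24196 \frac{i \sqrt{93}}{3} = \frac{24196 i \sqrt{93}}{3}$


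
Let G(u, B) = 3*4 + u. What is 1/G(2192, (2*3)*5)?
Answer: 1/2204 ≈ 0.00045372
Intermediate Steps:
G(u, B) = 12 + u
1/G(2192, (2*3)*5) = 1/(12 + 2192) = 1/2204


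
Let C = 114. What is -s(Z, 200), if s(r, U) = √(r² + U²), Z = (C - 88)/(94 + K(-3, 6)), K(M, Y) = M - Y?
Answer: -2*√72250169/85 ≈ -200.00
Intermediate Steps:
Z = 26/85 (Z = (114 - 88)/(94 + (-3 - 1*6)) = 26/(94 + (-3 - 6)) = 26/(94 - 9) = 26/85 ≈ 0.30588)
s(r, U) = √(U² + r²)
-s(Z, 200) = -√(200² + (26/85)²) = -√(40000 + 676/7225) = -√(289000676/7225) = -2*√72250169/85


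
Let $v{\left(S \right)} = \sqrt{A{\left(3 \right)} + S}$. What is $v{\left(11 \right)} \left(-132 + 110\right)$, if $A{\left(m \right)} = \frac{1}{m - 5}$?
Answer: $- 11 \sqrt{42} \approx -71.288$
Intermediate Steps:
$A{\left(m \right)} = \frac{1}{-5 + m}$
$v{\left(S \right)} = \sqrt{- \frac{1}{2} + S}$ ($v{\left(S \right)} = \sqrt{\frac{1}{-5 + 3} + S} = \sqrt{\frac{1}{-2} + S} = \sqrt{- \frac{1}{2} + S}$)
$v{\left(11 \right)} \left(-132 + 110\right) = \frac{\sqrt{-2 + 4 \cdot 11}}{2} \left(-132 + 110\right) = \frac{\sqrt{-2 + 44}}{2} \left(-22\right) = \frac{\sqrt{42}}{2} \left(-22\right) = - 11 \sqrt{42}$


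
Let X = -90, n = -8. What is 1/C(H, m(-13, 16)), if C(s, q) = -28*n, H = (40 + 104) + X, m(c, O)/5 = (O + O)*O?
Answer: 1/224 ≈ 0.0044643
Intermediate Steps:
m(c, O) = 10*O**2 (m(c, O) = 5*((O + O)*O) = 5*((2*O)*O) = 5*(2*O**2) = 10*O**2)
H = 54 (H = (40 + 104) - 90 = 144 - 90 = 54)
C(s, q) = 224 (C(s, q) = -28*(-8) = 224)
1/C(H, m(-13, 16)) = 1/224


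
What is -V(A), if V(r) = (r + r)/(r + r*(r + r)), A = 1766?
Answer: -2/3533 ≈ -0.00056609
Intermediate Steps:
V(r) = 2*r/(r + 2*r**2) (V(r) = (2*r)/(r + r*(2*r)) = (2*r)/(r + 2*r**2) = 2*r/(r + 2*r**2))
-V(A) = -2/(1 + 2*1766) = -2/(1 + 3532) = -2/3533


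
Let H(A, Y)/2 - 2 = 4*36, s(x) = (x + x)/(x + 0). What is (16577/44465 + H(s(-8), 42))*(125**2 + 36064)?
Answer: 671975452973/44465 ≈ 1.5112e+7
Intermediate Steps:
s(x) = 2 (s(x) = (2*x)/x = 2)
H(A, Y) = 292 (H(A, Y) = 4 + 2*(4*36) = 4 + 2*144 = 4 + 288 = 292)
(16577/44465 + H(s(-8), 42))*(125**2 + 36064) = (16577/44465 + 292)*(125**2 + 36064) = (16577*(1/44465) + 292)*(15625 + 36064) = (16577/44465 + 292)*51689 = (13000357/44465)*51689 = 671975452973/44465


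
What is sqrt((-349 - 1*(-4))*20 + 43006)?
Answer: sqrt(36106) ≈ 190.02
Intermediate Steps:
sqrt((-349 - 1*(-4))*20 + 43006) = sqrt((-349 + 4)*20 + 43006) = sqrt(-345*20 + 43006) = sqrt(-6900 + 43006) = sqrt(36106)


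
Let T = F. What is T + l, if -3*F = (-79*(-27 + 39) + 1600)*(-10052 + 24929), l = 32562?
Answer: -3200706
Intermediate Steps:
F = -3233268 (F = -(-79*(-27 + 39) + 1600)*(-10052 + 24929)/3 = -(-79*12 + 1600)*14877/3 = -(-948 + 1600)*14877/3 = -652*14877/3 = -⅓*9699804 = -3233268)
T = -3233268
T + l = -3233268 + 32562 = -3200706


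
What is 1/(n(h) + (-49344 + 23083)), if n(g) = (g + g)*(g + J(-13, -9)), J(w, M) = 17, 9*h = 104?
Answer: -81/2073685 ≈ -3.9061e-5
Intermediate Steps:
h = 104/9 (h = (⅑)*104 = 104/9 ≈ 11.556)
n(g) = 2*g*(17 + g) (n(g) = (g + g)*(g + 17) = (2*g)*(17 + g) = 2*g*(17 + g))
1/(n(h) + (-49344 + 23083)) = 1/(2*(104/9)*(17 + 104/9) + (-49344 + 23083)) = 1/(2*(104/9)*(257/9) - 26261) = 1/(53456/81 - 26261) = 1/(-2073685/81) = -81/2073685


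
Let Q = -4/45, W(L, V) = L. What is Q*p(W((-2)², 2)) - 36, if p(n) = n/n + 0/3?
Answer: -1624/45 ≈ -36.089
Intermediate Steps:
Q = -4/45 (Q = -4*1/45 = -4/45 ≈ -0.088889)
p(n) = 1 (p(n) = 1 + 0*(⅓) = 1 + 0 = 1)
Q*p(W((-2)², 2)) - 36 = -4/45*1 - 36 = -4/45 - 36 = -1624/45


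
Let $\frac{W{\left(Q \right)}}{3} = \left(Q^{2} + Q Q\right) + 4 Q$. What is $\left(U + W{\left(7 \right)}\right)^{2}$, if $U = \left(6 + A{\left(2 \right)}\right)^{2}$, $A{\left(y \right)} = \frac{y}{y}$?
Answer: $182329$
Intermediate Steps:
$A{\left(y \right)} = 1$
$W{\left(Q \right)} = 6 Q^{2} + 12 Q$ ($W{\left(Q \right)} = 3 \left(\left(Q^{2} + Q Q\right) + 4 Q\right) = 3 \left(\left(Q^{2} + Q^{2}\right) + 4 Q\right) = 3 \left(2 Q^{2} + 4 Q\right) = 6 Q^{2} + 12 Q$)
$U = 49$ ($U = \left(6 + 1\right)^{2} = 7^{2} = 49$)
$\left(U + W{\left(7 \right)}\right)^{2} = \left(49 + 6 \cdot 7 \left(2 + 7\right)\right)^{2} = \left(49 + 6 \cdot 7 \cdot 9\right)^{2} = \left(49 + 378\right)^{2} = 427^{2} = 182329$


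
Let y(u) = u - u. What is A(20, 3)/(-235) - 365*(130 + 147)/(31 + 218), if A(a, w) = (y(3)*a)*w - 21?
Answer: -23754446/58515 ≈ -405.95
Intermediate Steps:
y(u) = 0
A(a, w) = -21 (A(a, w) = (0*a)*w - 21 = 0*w - 21 = 0 - 21 = -21)
A(20, 3)/(-235) - 365*(130 + 147)/(31 + 218) = -21/(-235) - 365*(130 + 147)/(31 + 218) = -21*(-1/235) - 365/(249/277) = 21/235 - 365/(249*(1/277)) = 21/235 - 365/249/277 = 21/235 - 365*277/249 = 21/235 - 101105/249 = -23754446/58515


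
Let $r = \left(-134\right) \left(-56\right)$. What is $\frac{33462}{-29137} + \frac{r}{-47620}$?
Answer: $- \frac{453026122}{346875985} \approx -1.306$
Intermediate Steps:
$r = 7504$
$\frac{33462}{-29137} + \frac{r}{-47620} = \frac{33462}{-29137} + \frac{7504}{-47620} = 33462 \left(- \frac{1}{29137}\right) + 7504 \left(- \frac{1}{47620}\right) = - \frac{33462}{29137} - \frac{1876}{11905} = - \frac{453026122}{346875985}$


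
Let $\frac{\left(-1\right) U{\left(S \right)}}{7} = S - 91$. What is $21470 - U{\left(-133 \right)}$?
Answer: $19902$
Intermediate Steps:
$U{\left(S \right)} = 637 - 7 S$ ($U{\left(S \right)} = - 7 \left(S - 91\right) = - 7 \left(-91 + S\right) = 637 - 7 S$)
$21470 - U{\left(-133 \right)} = 21470 - \left(637 - -931\right) = 21470 - \left(637 + 931\right) = 21470 - 1568 = 19902$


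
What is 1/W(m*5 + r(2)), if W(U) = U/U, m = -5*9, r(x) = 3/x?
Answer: 1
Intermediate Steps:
m = -45
W(U) = 1
1/W(m*5 + r(2)) = 1/1 = 1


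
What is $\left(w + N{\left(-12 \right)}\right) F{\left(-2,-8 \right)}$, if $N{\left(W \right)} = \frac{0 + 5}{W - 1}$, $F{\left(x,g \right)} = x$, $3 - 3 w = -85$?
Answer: $- \frac{2258}{39} \approx -57.897$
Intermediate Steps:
$w = \frac{88}{3}$ ($w = 1 - - \frac{85}{3} = 1 + \frac{85}{3} = \frac{88}{3} \approx 29.333$)
$N{\left(W \right)} = \frac{5}{-1 + W}$
$\left(w + N{\left(-12 \right)}\right) F{\left(-2,-8 \right)} = \left(\frac{88}{3} + \frac{5}{-1 - 12}\right) \left(-2\right) = \left(\frac{88}{3} + \frac{5}{-13}\right) \left(-2\right) = \left(\frac{88}{3} + 5 \left(- \frac{1}{13}\right)\right) \left(-2\right) = \left(\frac{88}{3} - \frac{5}{13}\right) \left(-2\right) = \frac{1129}{39} \left(-2\right) = - \frac{2258}{39}$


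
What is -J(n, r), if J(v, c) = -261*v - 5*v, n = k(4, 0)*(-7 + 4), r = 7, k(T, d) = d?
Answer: 0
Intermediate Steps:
n = 0 (n = 0*(-7 + 4) = 0*(-3) = 0)
J(v, c) = -266*v
-J(n, r) = -(-266)*0 = -1*0 = 0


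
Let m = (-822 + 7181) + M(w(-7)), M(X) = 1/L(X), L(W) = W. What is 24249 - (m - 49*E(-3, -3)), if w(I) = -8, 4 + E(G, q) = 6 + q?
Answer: 142729/8 ≈ 17841.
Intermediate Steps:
E(G, q) = 2 + q (E(G, q) = -4 + (6 + q) = 2 + q)
M(X) = 1/X
m = 50871/8 (m = (-822 + 7181) + 1/(-8) = 6359 - ⅛ = 50871/8 ≈ 6358.9)
24249 - (m - 49*E(-3, -3)) = 24249 - (50871/8 - 49*(2 - 3)) = 24249 - (50871/8 - 49*(-1)) = 24249 - (50871/8 - 1*(-49)) = 24249 - (50871/8 + 49) = 24249 - 1*51263/8 = 24249 - 51263/8 = 142729/8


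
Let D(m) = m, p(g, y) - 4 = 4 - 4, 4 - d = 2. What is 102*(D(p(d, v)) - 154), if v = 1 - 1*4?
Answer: -15300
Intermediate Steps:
d = 2 (d = 4 - 1*2 = 4 - 2 = 2)
v = -3 (v = 1 - 4 = -3)
p(g, y) = 4 (p(g, y) = 4 + (4 - 4) = 4 + 0 = 4)
102*(D(p(d, v)) - 154) = 102*(4 - 154) = 102*(-150) = -15300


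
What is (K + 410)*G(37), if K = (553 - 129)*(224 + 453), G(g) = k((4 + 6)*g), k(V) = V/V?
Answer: 287458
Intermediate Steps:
k(V) = 1
G(g) = 1
K = 287048 (K = 424*677 = 287048)
(K + 410)*G(37) = (287048 + 410)*1 = 287458*1 = 287458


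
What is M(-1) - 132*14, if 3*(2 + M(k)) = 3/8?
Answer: -14799/8 ≈ -1849.9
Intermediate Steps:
M(k) = -15/8 (M(k) = -2 + (3/8)/3 = -2 + (3*(⅛))/3 = -2 + (⅓)*(3/8) = -2 + ⅛ = -15/8)
M(-1) - 132*14 = -15/8 - 132*14 = -15/8 - 1848 = -14799/8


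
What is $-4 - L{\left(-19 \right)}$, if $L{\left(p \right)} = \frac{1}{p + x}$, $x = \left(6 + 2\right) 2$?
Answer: $- \frac{11}{3} \approx -3.6667$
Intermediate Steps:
$x = 16$ ($x = 8 \cdot 2 = 16$)
$L{\left(p \right)} = \frac{1}{16 + p}$ ($L{\left(p \right)} = \frac{1}{p + 16} = \frac{1}{16 + p}$)
$-4 - L{\left(-19 \right)} = -4 - \frac{1}{16 - 19} = -4 - \frac{1}{-3} = -4 - - \frac{1}{3} = -4 + \frac{1}{3} = - \frac{11}{3}$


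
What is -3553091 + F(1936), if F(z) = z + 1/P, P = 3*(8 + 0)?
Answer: -85227719/24 ≈ -3.5512e+6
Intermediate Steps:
P = 24 (P = 3*8 = 24)
F(z) = 1/24 + z (F(z) = z + 1/24 = 1/24 + z)
-3553091 + F(1936) = -3553091 + (1/24 + 1936) = -3553091 + 46465/24 = -85227719/24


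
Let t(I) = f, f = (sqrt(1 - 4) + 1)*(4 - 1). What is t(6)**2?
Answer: -18 + 18*I*sqrt(3) ≈ -18.0 + 31.177*I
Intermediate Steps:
f = 3 + 3*I*sqrt(3) (f = (sqrt(-3) + 1)*3 = (I*sqrt(3) + 1)*3 = (1 + I*sqrt(3))*3 = 3 + 3*I*sqrt(3) ≈ 3.0 + 5.1962*I)
t(I) = 3 + 3*I*sqrt(3)
t(6)**2 = (3 + 3*I*sqrt(3))**2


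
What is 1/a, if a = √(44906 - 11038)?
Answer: √8467/16934 ≈ 0.0054338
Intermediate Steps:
a = 2*√8467 (a = √33868 = 2*√8467 ≈ 184.03)
1/a = 1/(2*√8467) = √8467/16934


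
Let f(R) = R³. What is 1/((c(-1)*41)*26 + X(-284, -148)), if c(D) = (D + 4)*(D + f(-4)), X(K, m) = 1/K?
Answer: -284/59035081 ≈ -4.8107e-6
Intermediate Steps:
c(D) = (-64 + D)*(4 + D) (c(D) = (D + 4)*(D + (-4)³) = (4 + D)*(D - 64) = (4 + D)*(-64 + D) = (-64 + D)*(4 + D))
1/((c(-1)*41)*26 + X(-284, -148)) = 1/(((-256 + (-1)² - 60*(-1))*41)*26 + 1/(-284)) = 1/(((-256 + 1 + 60)*41)*26 - 1/284) = 1/(-195*41*26 - 1/284) = 1/(-7995*26 - 1/284) = 1/(-207870 - 1/284) = 1/(-59035081/284) = -284/59035081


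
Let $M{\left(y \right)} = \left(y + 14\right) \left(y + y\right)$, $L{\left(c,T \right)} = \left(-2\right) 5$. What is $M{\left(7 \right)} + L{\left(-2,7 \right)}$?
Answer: $284$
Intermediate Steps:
$L{\left(c,T \right)} = -10$
$M{\left(y \right)} = 2 y \left(14 + y\right)$ ($M{\left(y \right)} = \left(14 + y\right) 2 y = 2 y \left(14 + y\right)$)
$M{\left(7 \right)} + L{\left(-2,7 \right)} = 2 \cdot 7 \left(14 + 7\right) - 10 = 2 \cdot 7 \cdot 21 - 10 = 294 - 10 = 284$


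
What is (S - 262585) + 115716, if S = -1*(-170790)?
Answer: 23921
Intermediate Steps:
S = 170790
(S - 262585) + 115716 = (170790 - 262585) + 115716 = -91795 + 115716 = 23921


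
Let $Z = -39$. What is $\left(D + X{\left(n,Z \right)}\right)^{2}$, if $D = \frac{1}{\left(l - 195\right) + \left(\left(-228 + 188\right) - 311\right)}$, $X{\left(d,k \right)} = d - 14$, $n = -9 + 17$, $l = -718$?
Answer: $\frac{57532225}{1597696} \approx 36.01$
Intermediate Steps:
$n = 8$
$X{\left(d,k \right)} = -14 + d$
$D = - \frac{1}{1264}$ ($D = \frac{1}{\left(-718 - 195\right) + \left(\left(-228 + 188\right) - 311\right)} = \frac{1}{\left(-718 - 195\right) - 351} = \frac{1}{-913 - 351} = \frac{1}{-1264} = - \frac{1}{1264} \approx -0.00079114$)
$\left(D + X{\left(n,Z \right)}\right)^{2} = \left(- \frac{1}{1264} + \left(-14 + 8\right)\right)^{2} = \left(- \frac{1}{1264} - 6\right)^{2} = \left(- \frac{7585}{1264}\right)^{2} = \frac{57532225}{1597696}$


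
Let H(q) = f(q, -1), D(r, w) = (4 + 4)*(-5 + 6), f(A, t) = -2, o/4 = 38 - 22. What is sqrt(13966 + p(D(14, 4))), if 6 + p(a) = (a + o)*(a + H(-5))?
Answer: 2*sqrt(3598) ≈ 119.97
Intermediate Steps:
o = 64 (o = 4*(38 - 22) = 4*16 = 64)
D(r, w) = 8 (D(r, w) = 8*1 = 8)
H(q) = -2
p(a) = -6 + (-2 + a)*(64 + a) (p(a) = -6 + (a + 64)*(a - 2) = -6 + (64 + a)*(-2 + a) = -6 + (-2 + a)*(64 + a))
sqrt(13966 + p(D(14, 4))) = sqrt(13966 + (-134 + 8**2 + 62*8)) = sqrt(13966 + (-134 + 64 + 496)) = sqrt(13966 + 426) = sqrt(14392) = 2*sqrt(3598)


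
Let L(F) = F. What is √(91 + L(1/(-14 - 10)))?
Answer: √13098/12 ≈ 9.5372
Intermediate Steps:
√(91 + L(1/(-14 - 10))) = √(91 + 1/(-14 - 10)) = √(91 + 1/(-24)) = √(91 - 1/24) = √(2183/24) = √13098/12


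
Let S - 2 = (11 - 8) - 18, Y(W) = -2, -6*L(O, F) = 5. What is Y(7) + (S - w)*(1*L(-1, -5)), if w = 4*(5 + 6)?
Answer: 91/2 ≈ 45.500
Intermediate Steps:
w = 44 (w = 4*11 = 44)
L(O, F) = -⅚ (L(O, F) = -⅙*5 = -⅚)
S = -13 (S = 2 + ((11 - 8) - 18) = 2 + (3 - 18) = 2 - 15 = -13)
Y(7) + (S - w)*(1*L(-1, -5)) = -2 + (-13 - 1*44)*(1*(-⅚)) = -2 + (-13 - 44)*(-⅚) = -2 - 57*(-⅚) = -2 + 95/2 = 91/2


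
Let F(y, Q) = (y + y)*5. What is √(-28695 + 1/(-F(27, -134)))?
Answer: I*√232429530/90 ≈ 169.4*I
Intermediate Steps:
F(y, Q) = 10*y (F(y, Q) = (2*y)*5 = 10*y)
√(-28695 + 1/(-F(27, -134))) = √(-28695 + 1/(-10*27)) = √(-28695 + 1/(-1*270)) = √(-28695 + 1/(-270)) = √(-28695 - 1/270) = √(-7747651/270) = I*√232429530/90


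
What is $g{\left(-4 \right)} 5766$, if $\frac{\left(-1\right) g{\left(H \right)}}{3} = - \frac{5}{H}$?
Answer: $- \frac{43245}{2} \approx -21623.0$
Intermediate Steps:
$g{\left(H \right)} = \frac{15}{H}$ ($g{\left(H \right)} = - 3 \left(- \frac{5}{H}\right) = \frac{15}{H}$)
$g{\left(-4 \right)} 5766 = \frac{15}{-4} \cdot 5766 = 15 \left(- \frac{1}{4}\right) 5766 = \left(- \frac{15}{4}\right) 5766 = - \frac{43245}{2}$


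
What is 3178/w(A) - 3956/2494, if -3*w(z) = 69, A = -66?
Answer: -93220/667 ≈ -139.76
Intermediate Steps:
w(z) = -23 (w(z) = -1/3*69 = -23)
3178/w(A) - 3956/2494 = 3178/(-23) - 3956/2494 = 3178*(-1/23) - 3956*1/2494 = -3178/23 - 46/29 = -93220/667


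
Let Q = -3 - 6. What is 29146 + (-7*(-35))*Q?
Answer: 26941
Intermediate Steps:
Q = -9
29146 + (-7*(-35))*Q = 29146 - 7*(-35)*(-9) = 29146 + 245*(-9) = 29146 - 2205 = 26941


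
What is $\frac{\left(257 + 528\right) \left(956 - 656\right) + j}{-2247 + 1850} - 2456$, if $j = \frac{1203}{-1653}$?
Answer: $- \frac{667002731}{218747} \approx -3049.2$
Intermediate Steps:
$j = - \frac{401}{551}$ ($j = 1203 \left(- \frac{1}{1653}\right) = - \frac{401}{551} \approx -0.72777$)
$\frac{\left(257 + 528\right) \left(956 - 656\right) + j}{-2247 + 1850} - 2456 = \frac{\left(257 + 528\right) \left(956 - 656\right) - \frac{401}{551}}{-2247 + 1850} - 2456 = \frac{785 \cdot 300 - \frac{401}{551}}{-397} - 2456 = \left(235500 - \frac{401}{551}\right) \left(- \frac{1}{397}\right) - 2456 = \frac{129760099}{551} \left(- \frac{1}{397}\right) - 2456 = - \frac{129760099}{218747} - 2456 = - \frac{667002731}{218747}$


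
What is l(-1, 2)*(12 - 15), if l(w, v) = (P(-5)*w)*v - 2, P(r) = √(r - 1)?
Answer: 6 + 6*I*√6 ≈ 6.0 + 14.697*I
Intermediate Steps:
P(r) = √(-1 + r)
l(w, v) = -2 + I*v*w*√6 (l(w, v) = (√(-1 - 5)*w)*v - 2 = (√(-6)*w)*v - 2 = ((I*√6)*w)*v - 2 = (I*w*√6)*v - 2 = I*v*w*√6 - 2 = -2 + I*v*w*√6)
l(-1, 2)*(12 - 15) = (-2 + I*2*(-1)*√6)*(12 - 15) = (-2 - 2*I*√6)*(-3) = 6 + 6*I*√6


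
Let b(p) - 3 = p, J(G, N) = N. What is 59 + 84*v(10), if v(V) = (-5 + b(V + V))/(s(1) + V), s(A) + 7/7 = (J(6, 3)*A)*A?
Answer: 185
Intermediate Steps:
b(p) = 3 + p
s(A) = -1 + 3*A**2 (s(A) = -1 + (3*A)*A = -1 + 3*A**2)
v(V) = (-2 + 2*V)/(2 + V) (v(V) = (-5 + (3 + (V + V)))/((-1 + 3*1**2) + V) = (-5 + (3 + 2*V))/((-1 + 3*1) + V) = (-2 + 2*V)/((-1 + 3) + V) = (-2 + 2*V)/(2 + V))
59 + 84*v(10) = 59 + 84*(2*(-1 + 10)/(2 + 10)) = 59 + 84*(2*9/12) = 59 + 84*(2*(1/12)*9) = 59 + 84*(3/2) = 59 + 126 = 185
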